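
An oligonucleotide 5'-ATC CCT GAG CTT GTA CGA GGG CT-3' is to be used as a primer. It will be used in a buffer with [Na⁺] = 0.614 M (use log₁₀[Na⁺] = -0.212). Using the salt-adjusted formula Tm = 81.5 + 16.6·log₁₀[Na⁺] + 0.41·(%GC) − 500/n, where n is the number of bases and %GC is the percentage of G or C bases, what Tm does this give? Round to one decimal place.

79.4°C

Length n = 23. Base counts: C=6, T=6, G=7, A=4
G+C = 13, so %GC = 13/23 × 100 = 56.522%
Salt term: 16.6 × (-0.212) = -3.519
GC term: 0.41 × 56.522 = 23.174; length term: −500/23 = −21.739
Tm = 81.5 + (-3.519) + 23.174 − 21.739 = 79.416 → 79.4°C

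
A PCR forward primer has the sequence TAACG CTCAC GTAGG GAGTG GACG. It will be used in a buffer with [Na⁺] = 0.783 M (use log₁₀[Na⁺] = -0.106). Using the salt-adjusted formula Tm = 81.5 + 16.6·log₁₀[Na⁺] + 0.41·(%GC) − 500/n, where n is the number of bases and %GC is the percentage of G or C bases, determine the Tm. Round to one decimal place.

Length n = 24. Scanning the sequence gives A=6, C=5, T=4, G=9.
G+C = 14, so %GC = 14/24 × 100 = 58.333%
Salt term: 16.6 × (-0.106) = -1.76
GC term: 0.41 × 58.333 = 23.917; length term: −500/24 = −20.833
Tm = 81.5 + (-1.76) + 23.917 − 20.833 = 82.824 → 82.8°C

82.8°C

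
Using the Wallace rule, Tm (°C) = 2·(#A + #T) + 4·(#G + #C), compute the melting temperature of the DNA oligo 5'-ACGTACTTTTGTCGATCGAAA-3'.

Base counts: C=4, T=7, A=6, G=4
A+T = 13, G+C = 8
Tm = 4·8 + 2·13 = 32 + 26 = 58°C

58°C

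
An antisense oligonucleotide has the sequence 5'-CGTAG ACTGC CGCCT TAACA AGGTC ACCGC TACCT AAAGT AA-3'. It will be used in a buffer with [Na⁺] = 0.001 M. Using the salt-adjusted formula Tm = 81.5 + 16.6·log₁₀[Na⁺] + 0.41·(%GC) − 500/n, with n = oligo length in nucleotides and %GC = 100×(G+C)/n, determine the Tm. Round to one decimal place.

Length n = 42. Counting bases: C=13, G=8, A=13, T=8
G+C = 21, so %GC = 21/42 × 100 = 50%
Salt term: 16.6 × (-3) = -49.8
GC term: 0.41 × 50 = 20.5; length term: −500/42 = −11.905
Tm = 81.5 + (-49.8) + 20.5 − 11.905 = 40.295 → 40.3°C

40.3°C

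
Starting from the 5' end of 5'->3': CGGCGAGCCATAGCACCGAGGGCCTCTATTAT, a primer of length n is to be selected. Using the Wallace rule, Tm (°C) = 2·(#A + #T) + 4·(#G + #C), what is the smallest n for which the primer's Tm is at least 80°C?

First 22 bases: CGGCGAGCCATAGCACCGAGGG → Tm = 76°C (< 80°C)
First 23 bases: CGGCGAGCCATAGCACCGAGGGC → Tm = 80°C (≥ 80°C)
Each additional base adds 2°C (A/T) or 4°C (G/C), so Tm is non-decreasing in n; n = 23 is the first length to reach 80°C.

n = 23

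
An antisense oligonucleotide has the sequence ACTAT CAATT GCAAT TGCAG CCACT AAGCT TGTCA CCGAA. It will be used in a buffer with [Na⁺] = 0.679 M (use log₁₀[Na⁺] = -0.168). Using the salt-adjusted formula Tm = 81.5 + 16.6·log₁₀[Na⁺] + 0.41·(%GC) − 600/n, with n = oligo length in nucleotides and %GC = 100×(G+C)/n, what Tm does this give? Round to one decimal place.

Length n = 40. Counting bases: A=13, G=6, T=10, C=11
G+C = 17, so %GC = 17/40 × 100 = 42.5%
Salt term: 16.6 × (-0.168) = -2.789
GC term: 0.41 × 42.5 = 17.425; length term: −600/40 = −15
Tm = 81.5 + (-2.789) + 17.425 − 15 = 81.136 → 81.1°C

81.1°C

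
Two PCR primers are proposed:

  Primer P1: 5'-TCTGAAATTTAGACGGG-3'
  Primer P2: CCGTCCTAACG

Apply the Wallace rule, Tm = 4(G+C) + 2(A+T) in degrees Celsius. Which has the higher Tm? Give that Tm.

Primer P1, 48°C

Primer P1: A+T=10, G+C=7 → Tm = 2(10)+4(7) = 48°C
Primer P2: A+T=4, G+C=7 → Tm = 2(4)+4(7) = 36°C
48°C vs 36°C → primer P1 is higher.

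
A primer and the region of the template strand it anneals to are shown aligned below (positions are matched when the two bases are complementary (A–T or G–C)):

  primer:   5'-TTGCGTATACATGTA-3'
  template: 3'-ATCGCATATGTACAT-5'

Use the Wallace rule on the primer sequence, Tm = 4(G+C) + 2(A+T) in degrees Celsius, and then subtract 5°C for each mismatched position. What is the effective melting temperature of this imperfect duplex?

Primer base counts: A=4, T=6, G=3, C=2 → A+T=10, G+C=5
Perfect-match Tm = 2(10) + 4(5) = 20 + 20 = 40°C
Mismatches (positions where the bases are not complementary): 1 (at position 2)
Effective Tm = 40 − 1×5 = 40 − 5 = 35°C

35°C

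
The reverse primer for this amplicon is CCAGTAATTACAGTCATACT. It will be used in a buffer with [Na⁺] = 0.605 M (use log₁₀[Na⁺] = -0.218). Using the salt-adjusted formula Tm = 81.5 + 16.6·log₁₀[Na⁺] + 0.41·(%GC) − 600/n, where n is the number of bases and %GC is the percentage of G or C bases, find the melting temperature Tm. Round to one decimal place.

62.2°C

Length n = 20. Counting bases: C=5, T=6, G=2, A=7
G+C = 7, so %GC = 7/20 × 100 = 35%
Salt term: 16.6 × (-0.218) = -3.619
GC term: 0.41 × 35 = 14.35; length term: −600/20 = −30
Tm = 81.5 + (-3.619) + 14.35 − 30 = 62.231 → 62.2°C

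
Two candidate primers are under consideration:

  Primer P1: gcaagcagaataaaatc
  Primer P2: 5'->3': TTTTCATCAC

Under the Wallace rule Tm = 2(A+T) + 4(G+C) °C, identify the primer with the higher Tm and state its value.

Primer P1: A+T=11, G+C=6 → Tm = 2(11)+4(6) = 46°C
Primer P2: A+T=7, G+C=3 → Tm = 2(7)+4(3) = 26°C
46°C vs 26°C → primer P1 is higher.

Primer P1, 46°C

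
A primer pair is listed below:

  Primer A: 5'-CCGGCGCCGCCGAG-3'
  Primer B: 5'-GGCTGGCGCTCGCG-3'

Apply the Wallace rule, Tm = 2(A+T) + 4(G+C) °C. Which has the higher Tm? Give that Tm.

Primer A, 54°C

Primer A: A+T=1, G+C=13 → Tm = 2(1)+4(13) = 54°C
Primer B: A+T=2, G+C=12 → Tm = 2(2)+4(12) = 52°C
54°C vs 52°C → primer A is higher.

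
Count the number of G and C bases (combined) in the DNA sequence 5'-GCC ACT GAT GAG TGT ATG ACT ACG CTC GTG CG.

18

Counting bases: T=8, C=8, G=10, A=6
Total G or C: 10 + 8 = 18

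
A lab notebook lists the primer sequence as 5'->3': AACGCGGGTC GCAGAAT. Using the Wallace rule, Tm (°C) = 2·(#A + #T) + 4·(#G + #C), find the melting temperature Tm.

54°C

Scanning the sequence gives T=2, G=6, A=5, C=4.
AT pairs contribute 7, GC pairs contribute 10.
Tm = 2×7 + 4×10 = 54°C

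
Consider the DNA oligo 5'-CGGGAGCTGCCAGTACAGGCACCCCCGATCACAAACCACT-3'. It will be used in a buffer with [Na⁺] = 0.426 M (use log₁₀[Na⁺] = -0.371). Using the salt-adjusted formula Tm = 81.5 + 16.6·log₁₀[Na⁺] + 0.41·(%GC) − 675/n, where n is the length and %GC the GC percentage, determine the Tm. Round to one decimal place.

84.1°C

Length n = 40. Base counts: G=9, A=11, C=16, T=4
G+C = 25, so %GC = 25/40 × 100 = 62.5%
Salt term: 16.6 × (-0.371) = -6.159
GC term: 0.41 × 62.5 = 25.625; length term: −675/40 = −16.875
Tm = 81.5 + (-6.159) + 25.625 − 16.875 = 84.091 → 84.1°C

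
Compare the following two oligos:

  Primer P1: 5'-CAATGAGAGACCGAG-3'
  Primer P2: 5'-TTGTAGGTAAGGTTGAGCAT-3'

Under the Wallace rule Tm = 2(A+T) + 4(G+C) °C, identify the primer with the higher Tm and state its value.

Primer P1: A+T=7, G+C=8 → Tm = 2(7)+4(8) = 46°C
Primer P2: A+T=12, G+C=8 → Tm = 2(12)+4(8) = 56°C
46°C vs 56°C → primer P2 is higher.

Primer P2, 56°C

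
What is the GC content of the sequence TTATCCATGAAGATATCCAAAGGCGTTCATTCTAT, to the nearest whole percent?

Scanning the sequence gives C=7, T=12, A=11, G=5.
G+C = 5 + 7 = 12 out of 35 bases
%GC = 12/35 × 100 = 34.29% ≈ 34%

34%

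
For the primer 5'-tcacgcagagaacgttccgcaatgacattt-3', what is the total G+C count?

14

Counting bases: C=8, G=6, A=9, T=7
G+C = 6 + 8 = 14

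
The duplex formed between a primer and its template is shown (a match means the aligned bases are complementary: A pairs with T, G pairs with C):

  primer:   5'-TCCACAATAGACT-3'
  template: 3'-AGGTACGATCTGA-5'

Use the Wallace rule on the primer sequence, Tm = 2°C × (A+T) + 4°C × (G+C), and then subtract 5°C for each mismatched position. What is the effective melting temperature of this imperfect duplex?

21°C

Primer base counts: A=5, T=3, G=1, C=4 → A+T=8, G+C=5
Perfect-match Tm = 2(8) + 4(5) = 16 + 20 = 36°C
Mismatches (positions where the bases are not complementary): 3 (at positions 5, 6, 7)
Effective Tm = 36 − 3×5 = 36 − 15 = 21°C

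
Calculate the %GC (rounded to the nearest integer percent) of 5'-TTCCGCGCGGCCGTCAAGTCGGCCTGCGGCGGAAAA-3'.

69%

Scanning the sequence gives T=5, C=12, G=13, A=6.
G+C = 13 + 12 = 25 out of 36 bases
%GC = 25/36 × 100 = 69.44% ≈ 69%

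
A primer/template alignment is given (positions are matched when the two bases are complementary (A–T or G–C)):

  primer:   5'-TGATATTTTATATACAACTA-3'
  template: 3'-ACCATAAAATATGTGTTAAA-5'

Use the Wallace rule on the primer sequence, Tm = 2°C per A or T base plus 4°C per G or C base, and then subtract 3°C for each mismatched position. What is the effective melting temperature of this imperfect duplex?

34°C

Primer base counts: A=8, T=9, G=1, C=2 → A+T=17, G+C=3
Perfect-match Tm = 2(17) + 4(3) = 34 + 12 = 46°C
Mismatches (positions where the bases are not complementary): 4 (at positions 3, 13, 18, 20)
Effective Tm = 46 − 4×3 = 46 − 12 = 34°C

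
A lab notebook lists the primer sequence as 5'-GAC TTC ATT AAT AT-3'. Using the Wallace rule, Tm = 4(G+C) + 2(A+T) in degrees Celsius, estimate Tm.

Counting bases: G=1, C=2, A=5, T=6
A+T = 11, G+C = 3
Tm = 4·3 + 2·11 = 12 + 22 = 34°C

34°C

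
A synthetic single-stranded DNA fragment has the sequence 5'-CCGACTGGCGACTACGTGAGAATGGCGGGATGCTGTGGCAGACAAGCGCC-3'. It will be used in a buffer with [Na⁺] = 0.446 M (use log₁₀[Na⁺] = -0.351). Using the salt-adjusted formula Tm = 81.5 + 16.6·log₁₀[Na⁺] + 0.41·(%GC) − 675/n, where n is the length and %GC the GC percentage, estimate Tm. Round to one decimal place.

88.4°C

Length n = 50. Scanning the sequence gives A=11, G=19, C=13, T=7.
G+C = 32, so %GC = 32/50 × 100 = 64%
Salt term: 16.6 × (-0.351) = -5.827
GC term: 0.41 × 64 = 26.24; length term: −675/50 = −13.5
Tm = 81.5 + (-5.827) + 26.24 − 13.5 = 88.413 → 88.4°C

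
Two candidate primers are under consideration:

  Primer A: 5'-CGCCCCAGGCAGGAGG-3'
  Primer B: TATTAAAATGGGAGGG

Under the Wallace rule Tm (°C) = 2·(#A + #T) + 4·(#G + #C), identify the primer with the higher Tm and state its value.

Primer A, 58°C

Primer A: A+T=3, G+C=13 → Tm = 2(3)+4(13) = 58°C
Primer B: A+T=10, G+C=6 → Tm = 2(10)+4(6) = 44°C
58°C vs 44°C → primer A is higher.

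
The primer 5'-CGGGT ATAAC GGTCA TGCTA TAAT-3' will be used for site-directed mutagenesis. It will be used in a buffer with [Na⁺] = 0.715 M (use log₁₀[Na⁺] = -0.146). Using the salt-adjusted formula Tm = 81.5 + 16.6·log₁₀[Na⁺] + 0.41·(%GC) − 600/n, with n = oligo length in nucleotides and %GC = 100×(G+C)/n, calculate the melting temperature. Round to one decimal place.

71.2°C

Length n = 24. Counting bases: T=7, G=6, C=4, A=7
G+C = 10, so %GC = 10/24 × 100 = 41.667%
Salt term: 16.6 × (-0.146) = -2.424
GC term: 0.41 × 41.667 = 17.083; length term: −600/24 = −25
Tm = 81.5 + (-2.424) + 17.083 − 25 = 71.159 → 71.2°C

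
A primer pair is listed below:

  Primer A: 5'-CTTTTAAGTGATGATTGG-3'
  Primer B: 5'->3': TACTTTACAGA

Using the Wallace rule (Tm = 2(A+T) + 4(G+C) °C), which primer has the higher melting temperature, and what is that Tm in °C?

Primer A: A+T=12, G+C=6 → Tm = 2(12)+4(6) = 48°C
Primer B: A+T=8, G+C=3 → Tm = 2(8)+4(3) = 28°C
48°C vs 28°C → primer A is higher.

Primer A, 48°C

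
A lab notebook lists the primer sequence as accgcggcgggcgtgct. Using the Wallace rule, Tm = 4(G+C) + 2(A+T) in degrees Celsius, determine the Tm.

62°C

Scanning the sequence gives C=6, G=8, A=1, T=2.
AT pairs contribute 3, GC pairs contribute 14.
Tm = 2(3) + 4(14) = 6 + 56 = 62°C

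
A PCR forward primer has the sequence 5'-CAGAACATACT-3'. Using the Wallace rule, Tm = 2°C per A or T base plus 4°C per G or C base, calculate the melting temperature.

30°C

Base counts: C=3, A=5, G=1, T=2
So N_AT = 7 and N_GC = 4.
Tm = 2(7) + 4(4) = 14 + 16 = 30°C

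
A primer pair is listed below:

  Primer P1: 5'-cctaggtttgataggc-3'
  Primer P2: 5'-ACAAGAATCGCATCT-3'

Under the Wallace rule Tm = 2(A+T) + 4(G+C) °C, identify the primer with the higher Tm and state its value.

Primer P1: A+T=8, G+C=8 → Tm = 2(8)+4(8) = 48°C
Primer P2: A+T=9, G+C=6 → Tm = 2(9)+4(6) = 42°C
48°C vs 42°C → primer P1 is higher.

Primer P1, 48°C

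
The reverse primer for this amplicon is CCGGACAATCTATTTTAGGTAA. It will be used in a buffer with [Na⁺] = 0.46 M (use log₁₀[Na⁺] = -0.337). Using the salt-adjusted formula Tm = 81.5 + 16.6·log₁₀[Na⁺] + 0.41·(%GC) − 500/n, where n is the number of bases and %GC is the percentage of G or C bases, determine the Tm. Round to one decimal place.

68.1°C

Length n = 22. Scanning the sequence gives A=7, T=7, G=4, C=4.
G+C = 8, so %GC = 8/22 × 100 = 36.364%
Salt term: 16.6 × (-0.337) = -5.594
GC term: 0.41 × 36.364 = 14.909; length term: −500/22 = −22.727
Tm = 81.5 + (-5.594) + 14.909 − 22.727 = 68.088 → 68.1°C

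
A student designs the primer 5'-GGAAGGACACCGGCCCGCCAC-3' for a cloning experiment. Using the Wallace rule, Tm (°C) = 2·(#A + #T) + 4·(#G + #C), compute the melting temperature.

Base counts: G=7, A=5, C=9, T=0
AT pairs contribute 5, GC pairs contribute 16.
Tm = 4·16 + 2·5 = 64 + 10 = 74°C

74°C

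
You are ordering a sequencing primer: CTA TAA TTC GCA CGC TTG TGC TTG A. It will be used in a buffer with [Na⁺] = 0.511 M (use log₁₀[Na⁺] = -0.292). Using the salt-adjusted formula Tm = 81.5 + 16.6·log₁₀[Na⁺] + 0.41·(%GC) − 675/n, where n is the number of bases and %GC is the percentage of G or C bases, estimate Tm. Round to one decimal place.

67.7°C

Length n = 25. A=5, T=9, G=5, C=6
G+C = 11, so %GC = 11/25 × 100 = 44%
Salt term: 16.6 × (-0.292) = -4.847
GC term: 0.41 × 44 = 18.04; length term: −675/25 = −27
Tm = 81.5 + (-4.847) + 18.04 − 27 = 67.693 → 67.7°C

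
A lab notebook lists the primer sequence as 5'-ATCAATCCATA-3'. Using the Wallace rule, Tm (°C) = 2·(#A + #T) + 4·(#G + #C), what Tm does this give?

Scanning the sequence gives A=5, C=3, T=3, G=0.
AT pairs contribute 8, GC pairs contribute 3.
Tm = 2(8) + 4(3) = 16 + 12 = 28°C

28°C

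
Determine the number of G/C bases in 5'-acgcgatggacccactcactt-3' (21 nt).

Counting bases: T=4, C=8, G=4, A=5
Total G or C: 4 + 8 = 12

12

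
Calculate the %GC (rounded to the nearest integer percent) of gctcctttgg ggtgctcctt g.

Scanning the sequence gives G=7, C=6, T=8, A=0.
G+C = 7 + 6 = 13 out of 21 bases
%GC = 13/21 × 100 = 61.9% ≈ 62%

62%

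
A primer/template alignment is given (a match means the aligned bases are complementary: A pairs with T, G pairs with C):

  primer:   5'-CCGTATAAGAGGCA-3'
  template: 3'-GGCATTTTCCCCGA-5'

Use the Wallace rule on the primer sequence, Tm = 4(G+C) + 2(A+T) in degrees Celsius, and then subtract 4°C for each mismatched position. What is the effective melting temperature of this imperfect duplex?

30°C

Primer base counts: A=5, T=2, G=4, C=3 → A+T=7, G+C=7
Perfect-match Tm = 2(7) + 4(7) = 14 + 28 = 42°C
Mismatches (positions where the bases are not complementary): 3 (at positions 6, 10, 14)
Effective Tm = 42 − 3×4 = 42 − 12 = 30°C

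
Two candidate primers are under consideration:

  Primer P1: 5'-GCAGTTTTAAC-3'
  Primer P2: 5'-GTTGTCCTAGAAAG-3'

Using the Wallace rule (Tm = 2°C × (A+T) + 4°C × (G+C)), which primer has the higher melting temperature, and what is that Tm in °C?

Primer P2, 40°C

Primer P1: A+T=7, G+C=4 → Tm = 2(7)+4(4) = 30°C
Primer P2: A+T=8, G+C=6 → Tm = 2(8)+4(6) = 40°C
30°C vs 40°C → primer P2 is higher.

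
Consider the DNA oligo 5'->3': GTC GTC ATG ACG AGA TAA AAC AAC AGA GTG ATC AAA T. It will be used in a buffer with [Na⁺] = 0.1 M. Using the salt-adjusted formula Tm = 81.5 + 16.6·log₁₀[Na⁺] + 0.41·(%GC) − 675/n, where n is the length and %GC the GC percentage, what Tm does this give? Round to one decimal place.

Length n = 37. C=6, T=7, A=16, G=8
G+C = 14, so %GC = 14/37 × 100 = 37.838%
Salt term: 16.6 × (-1) = -16.6
GC term: 0.41 × 37.838 = 15.514; length term: −675/37 = −18.243
Tm = 81.5 + (-16.6) + 15.514 − 18.243 = 62.171 → 62.2°C

62.2°C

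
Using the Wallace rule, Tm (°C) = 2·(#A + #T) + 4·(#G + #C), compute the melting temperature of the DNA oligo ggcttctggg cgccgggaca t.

72°C

Counting bases: A=2, C=6, T=4, G=9
So N_AT = 6 and N_GC = 15.
Tm = 2×6 + 4×15 = 72°C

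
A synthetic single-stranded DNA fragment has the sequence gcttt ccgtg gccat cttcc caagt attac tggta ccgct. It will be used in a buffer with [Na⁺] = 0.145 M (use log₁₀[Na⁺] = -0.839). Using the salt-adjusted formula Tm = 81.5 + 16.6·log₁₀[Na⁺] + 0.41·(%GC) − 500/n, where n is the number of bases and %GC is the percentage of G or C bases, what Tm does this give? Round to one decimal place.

76.6°C

Length n = 40. T=13, C=13, G=8, A=6
G+C = 21, so %GC = 21/40 × 100 = 52.5%
Salt term: 16.6 × (-0.839) = -13.927
GC term: 0.41 × 52.5 = 21.525; length term: −500/40 = −12.5
Tm = 81.5 + (-13.927) + 21.525 − 12.5 = 76.598 → 76.6°C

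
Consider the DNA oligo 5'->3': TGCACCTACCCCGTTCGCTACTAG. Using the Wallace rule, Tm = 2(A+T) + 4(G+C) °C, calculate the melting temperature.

G=4, T=6, A=4, C=10
AT pairs contribute 10, GC pairs contribute 14.
Tm = 4·14 + 2·10 = 56 + 20 = 76°C

76°C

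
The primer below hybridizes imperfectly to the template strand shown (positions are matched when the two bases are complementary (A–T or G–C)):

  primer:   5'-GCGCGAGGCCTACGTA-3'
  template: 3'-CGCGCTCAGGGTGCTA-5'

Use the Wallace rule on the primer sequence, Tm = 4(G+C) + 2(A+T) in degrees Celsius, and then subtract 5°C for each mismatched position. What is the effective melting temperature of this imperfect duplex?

34°C

Primer base counts: A=3, T=2, G=6, C=5 → A+T=5, G+C=11
Perfect-match Tm = 2(5) + 4(11) = 10 + 44 = 54°C
Mismatches (positions where the bases are not complementary): 4 (at positions 8, 11, 15, 16)
Effective Tm = 54 − 4×5 = 54 − 20 = 34°C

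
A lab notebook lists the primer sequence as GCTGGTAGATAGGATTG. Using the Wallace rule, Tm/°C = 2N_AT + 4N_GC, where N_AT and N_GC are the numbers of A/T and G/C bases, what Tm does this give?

T=5, G=7, A=4, C=1
So N_AT = 9 and N_GC = 8.
Tm = 4·8 + 2·9 = 32 + 18 = 50°C

50°C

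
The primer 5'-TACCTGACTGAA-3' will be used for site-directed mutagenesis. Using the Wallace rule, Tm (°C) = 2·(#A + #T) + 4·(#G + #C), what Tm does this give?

Scanning the sequence gives C=3, A=4, T=3, G=2.
A+T = 7, G+C = 5
Tm = 2×7 + 4×5 = 34°C

34°C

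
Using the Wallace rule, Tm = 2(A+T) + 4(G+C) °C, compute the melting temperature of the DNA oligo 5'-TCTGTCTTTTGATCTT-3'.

G=2, C=3, A=1, T=10
AT pairs contribute 11, GC pairs contribute 5.
Tm = 2(11) + 4(5) = 22 + 20 = 42°C

42°C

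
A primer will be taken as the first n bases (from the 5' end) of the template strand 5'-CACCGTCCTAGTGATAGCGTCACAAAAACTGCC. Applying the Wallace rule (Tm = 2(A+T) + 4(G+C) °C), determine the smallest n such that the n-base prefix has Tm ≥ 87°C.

First 29 bases: CACCGTCCTAGTGATAGCGTCACAAAAAC → Tm = 86°C (< 87°C)
First 30 bases: CACCGTCCTAGTGATAGCGTCACAAAAACT → Tm = 88°C (≥ 87°C)
Each additional base adds 2°C (A/T) or 4°C (G/C), so Tm is non-decreasing in n; n = 30 is the first length to reach 87°C.

n = 30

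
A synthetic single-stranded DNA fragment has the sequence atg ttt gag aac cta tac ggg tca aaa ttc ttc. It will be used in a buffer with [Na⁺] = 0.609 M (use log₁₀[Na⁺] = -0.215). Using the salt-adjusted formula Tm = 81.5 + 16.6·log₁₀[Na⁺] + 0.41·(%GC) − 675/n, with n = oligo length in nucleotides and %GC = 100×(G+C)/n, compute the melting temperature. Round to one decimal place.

Length n = 33. C=6, G=6, A=10, T=11
G+C = 12, so %GC = 12/33 × 100 = 36.364%
Salt term: 16.6 × (-0.215) = -3.569
GC term: 0.41 × 36.364 = 14.909; length term: −675/33 = −20.455
Tm = 81.5 + (-3.569) + 14.909 − 20.455 = 72.385 → 72.4°C

72.4°C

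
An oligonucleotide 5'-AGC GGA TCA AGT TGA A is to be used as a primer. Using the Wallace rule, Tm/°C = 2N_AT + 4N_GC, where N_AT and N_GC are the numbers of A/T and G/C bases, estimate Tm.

Counting bases: T=3, C=2, G=5, A=6
So N_AT = 9 and N_GC = 7.
Tm = 2(9) + 4(7) = 18 + 28 = 46°C

46°C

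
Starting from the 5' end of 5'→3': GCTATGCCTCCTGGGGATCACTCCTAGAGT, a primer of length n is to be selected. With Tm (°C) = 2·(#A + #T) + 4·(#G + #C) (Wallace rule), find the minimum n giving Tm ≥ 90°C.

First 28 bases: GCTATGCCTCCTGGGGATCACTCCTAGA → Tm = 88°C (< 90°C)
First 29 bases: GCTATGCCTCCTGGGGATCACTCCTAGAG → Tm = 92°C (≥ 90°C)
Since every base adds ≥2°C, Tm only increases with n, so the threshold is first crossed at n = 29.

n = 29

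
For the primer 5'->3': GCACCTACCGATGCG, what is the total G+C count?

10

C=6, A=3, G=4, T=2
G+C = 4 + 6 = 10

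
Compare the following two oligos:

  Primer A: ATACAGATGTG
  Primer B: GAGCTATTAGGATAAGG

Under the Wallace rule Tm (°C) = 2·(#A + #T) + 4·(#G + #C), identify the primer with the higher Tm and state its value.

Primer B, 48°C

Primer A: A+T=7, G+C=4 → Tm = 2(7)+4(4) = 30°C
Primer B: A+T=10, G+C=7 → Tm = 2(10)+4(7) = 48°C
30°C vs 48°C → primer B is higher.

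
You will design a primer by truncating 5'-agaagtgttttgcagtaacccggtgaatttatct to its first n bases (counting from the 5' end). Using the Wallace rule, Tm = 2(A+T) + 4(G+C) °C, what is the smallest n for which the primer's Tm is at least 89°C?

n = 33

First 32 bases: AGAAGTGTTTTGCAGTAACCCGGTGAATTTAT → Tm = 88°C (< 89°C)
First 33 bases: AGAAGTGTTTTGCAGTAACCCGGTGAATTTATC → Tm = 92°C (≥ 89°C)
Since every base adds ≥2°C, Tm only increases with n, so the threshold is first crossed at n = 33.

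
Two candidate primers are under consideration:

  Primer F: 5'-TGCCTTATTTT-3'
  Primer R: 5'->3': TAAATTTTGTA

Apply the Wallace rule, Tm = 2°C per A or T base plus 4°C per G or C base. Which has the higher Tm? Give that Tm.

Primer F, 28°C

Primer F: A+T=8, G+C=3 → Tm = 2(8)+4(3) = 28°C
Primer R: A+T=10, G+C=1 → Tm = 2(10)+4(1) = 24°C
28°C vs 24°C → primer F is higher.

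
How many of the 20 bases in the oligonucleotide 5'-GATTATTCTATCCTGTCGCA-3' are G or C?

A=4, G=3, C=5, T=8
Total G or C: 3 + 5 = 8

8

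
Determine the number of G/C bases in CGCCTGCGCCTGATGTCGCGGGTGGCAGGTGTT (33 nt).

Counting bases: C=9, A=2, G=14, T=8
G+C = 14 + 9 = 23

23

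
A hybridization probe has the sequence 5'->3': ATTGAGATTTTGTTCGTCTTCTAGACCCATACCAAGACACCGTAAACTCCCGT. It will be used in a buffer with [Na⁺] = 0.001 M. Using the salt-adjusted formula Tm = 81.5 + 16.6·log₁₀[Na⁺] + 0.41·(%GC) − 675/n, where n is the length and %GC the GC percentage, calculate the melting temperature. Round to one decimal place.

36.8°C

Length n = 53. Base counts: G=8, T=16, C=15, A=14
G+C = 23, so %GC = 23/53 × 100 = 43.396%
Salt term: 16.6 × (-3) = -49.8
GC term: 0.41 × 43.396 = 17.792; length term: −675/53 = −12.736
Tm = 81.5 + (-49.8) + 17.792 − 12.736 = 36.756 → 36.8°C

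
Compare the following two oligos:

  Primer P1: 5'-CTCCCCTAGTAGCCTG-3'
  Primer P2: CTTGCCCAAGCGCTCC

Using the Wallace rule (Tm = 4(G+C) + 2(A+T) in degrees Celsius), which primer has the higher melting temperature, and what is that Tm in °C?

Primer P2, 54°C

Primer P1: A+T=6, G+C=10 → Tm = 2(6)+4(10) = 52°C
Primer P2: A+T=5, G+C=11 → Tm = 2(5)+4(11) = 54°C
52°C vs 54°C → primer P2 is higher.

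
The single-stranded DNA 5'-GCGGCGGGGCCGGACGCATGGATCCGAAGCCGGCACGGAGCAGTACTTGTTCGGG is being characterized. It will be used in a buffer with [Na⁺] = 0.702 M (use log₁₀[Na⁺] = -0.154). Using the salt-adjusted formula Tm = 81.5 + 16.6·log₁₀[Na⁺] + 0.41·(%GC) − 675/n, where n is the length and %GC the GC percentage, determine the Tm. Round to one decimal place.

95.7°C

Length n = 55. A=9, T=7, G=24, C=15
G+C = 39, so %GC = 39/55 × 100 = 70.909%
Salt term: 16.6 × (-0.154) = -2.556
GC term: 0.41 × 70.909 = 29.073; length term: −675/55 = −12.273
Tm = 81.5 + (-2.556) + 29.073 − 12.273 = 95.744 → 95.7°C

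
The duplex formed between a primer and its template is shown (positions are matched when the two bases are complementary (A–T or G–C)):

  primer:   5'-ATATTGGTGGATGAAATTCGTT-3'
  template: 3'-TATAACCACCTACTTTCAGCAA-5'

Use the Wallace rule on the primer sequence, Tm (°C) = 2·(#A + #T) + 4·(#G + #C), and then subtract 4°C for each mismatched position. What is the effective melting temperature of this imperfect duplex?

54°C

Primer base counts: A=6, T=9, G=6, C=1 → A+T=15, G+C=7
Perfect-match Tm = 2(15) + 4(7) = 30 + 28 = 58°C
Mismatches (positions where the bases are not complementary): 1 (at position 17)
Effective Tm = 58 − 1×4 = 58 − 4 = 54°C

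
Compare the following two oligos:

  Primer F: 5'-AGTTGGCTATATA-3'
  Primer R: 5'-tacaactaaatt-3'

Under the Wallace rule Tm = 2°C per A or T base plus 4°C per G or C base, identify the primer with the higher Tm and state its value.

Primer F: A+T=9, G+C=4 → Tm = 2(9)+4(4) = 34°C
Primer R: A+T=10, G+C=2 → Tm = 2(10)+4(2) = 28°C
34°C vs 28°C → primer F is higher.

Primer F, 34°C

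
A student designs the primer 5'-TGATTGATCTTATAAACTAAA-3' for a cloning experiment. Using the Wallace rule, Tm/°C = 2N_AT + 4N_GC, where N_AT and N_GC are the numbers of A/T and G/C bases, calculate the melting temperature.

50°C

Counting bases: T=8, G=2, C=2, A=9
A+T = 17, G+C = 4
Tm = 2×17 + 4×4 = 50°C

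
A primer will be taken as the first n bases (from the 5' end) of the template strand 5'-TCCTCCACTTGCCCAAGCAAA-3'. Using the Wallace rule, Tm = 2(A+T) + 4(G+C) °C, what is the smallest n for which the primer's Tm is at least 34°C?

n = 11

First 10 bases: TCCTCCACTT → Tm = 30°C (< 34°C)
First 11 bases: TCCTCCACTTG → Tm = 34°C (≥ 34°C)
Since every base adds ≥2°C, Tm only increases with n, so the threshold is first crossed at n = 11.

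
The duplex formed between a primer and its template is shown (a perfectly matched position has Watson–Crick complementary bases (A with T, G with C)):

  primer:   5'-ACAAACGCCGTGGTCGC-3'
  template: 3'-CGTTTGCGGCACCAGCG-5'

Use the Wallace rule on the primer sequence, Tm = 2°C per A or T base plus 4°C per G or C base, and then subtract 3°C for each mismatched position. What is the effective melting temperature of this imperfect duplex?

Primer base counts: A=4, T=2, G=5, C=6 → A+T=6, G+C=11
Perfect-match Tm = 2(6) + 4(11) = 12 + 44 = 56°C
Mismatches (positions where the bases are not complementary): 1 (at position 1)
Effective Tm = 56 − 1×3 = 56 − 3 = 53°C

53°C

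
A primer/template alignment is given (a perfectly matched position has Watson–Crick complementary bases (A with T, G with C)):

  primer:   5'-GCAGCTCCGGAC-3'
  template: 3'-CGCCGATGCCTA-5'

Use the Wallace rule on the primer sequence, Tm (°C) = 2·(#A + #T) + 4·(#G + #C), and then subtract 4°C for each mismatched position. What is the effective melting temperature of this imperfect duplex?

30°C

Primer base counts: A=2, T=1, G=4, C=5 → A+T=3, G+C=9
Perfect-match Tm = 2(3) + 4(9) = 6 + 36 = 42°C
Mismatches (positions where the bases are not complementary): 3 (at positions 3, 7, 12)
Effective Tm = 42 − 3×4 = 42 − 12 = 30°C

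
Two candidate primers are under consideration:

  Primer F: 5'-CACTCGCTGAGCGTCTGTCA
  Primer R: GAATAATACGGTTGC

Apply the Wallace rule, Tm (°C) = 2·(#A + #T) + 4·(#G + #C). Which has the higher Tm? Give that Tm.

Primer F: A+T=8, G+C=12 → Tm = 2(8)+4(12) = 64°C
Primer R: A+T=9, G+C=6 → Tm = 2(9)+4(6) = 42°C
64°C vs 42°C → primer F is higher.

Primer F, 64°C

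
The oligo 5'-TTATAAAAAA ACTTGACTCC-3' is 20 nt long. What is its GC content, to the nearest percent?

Scanning the sequence gives C=4, G=1, T=6, A=9.
G+C = 1 + 4 = 5 out of 20 bases
%GC = 5/20 × 100 = 25% ≈ 25%

25%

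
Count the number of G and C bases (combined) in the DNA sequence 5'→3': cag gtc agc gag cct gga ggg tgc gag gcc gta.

Scanning the sequence gives C=8, A=6, G=15, T=4.
G+C = 15 + 8 = 23

23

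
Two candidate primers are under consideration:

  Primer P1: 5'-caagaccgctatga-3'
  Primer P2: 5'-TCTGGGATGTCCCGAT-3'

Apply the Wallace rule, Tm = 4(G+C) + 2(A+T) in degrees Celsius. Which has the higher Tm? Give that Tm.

Primer P1: A+T=7, G+C=7 → Tm = 2(7)+4(7) = 42°C
Primer P2: A+T=7, G+C=9 → Tm = 2(7)+4(9) = 50°C
42°C vs 50°C → primer P2 is higher.

Primer P2, 50°C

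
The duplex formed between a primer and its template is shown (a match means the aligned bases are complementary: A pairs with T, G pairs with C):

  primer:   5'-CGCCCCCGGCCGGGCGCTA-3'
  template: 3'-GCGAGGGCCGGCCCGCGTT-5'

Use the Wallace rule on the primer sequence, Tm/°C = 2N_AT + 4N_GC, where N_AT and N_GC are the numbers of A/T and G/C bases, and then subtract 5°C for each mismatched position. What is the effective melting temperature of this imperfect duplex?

62°C

Primer base counts: A=1, T=1, G=7, C=10 → A+T=2, G+C=17
Perfect-match Tm = 2(2) + 4(17) = 4 + 68 = 72°C
Mismatches (positions where the bases are not complementary): 2 (at positions 4, 18)
Effective Tm = 72 − 2×5 = 72 − 10 = 62°C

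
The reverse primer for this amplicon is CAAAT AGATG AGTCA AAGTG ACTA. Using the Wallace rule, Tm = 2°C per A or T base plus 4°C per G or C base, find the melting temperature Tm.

Counting bases: C=3, T=5, G=5, A=11
So N_AT = 16 and N_GC = 8.
Tm = 2×16 + 4×8 = 64°C

64°C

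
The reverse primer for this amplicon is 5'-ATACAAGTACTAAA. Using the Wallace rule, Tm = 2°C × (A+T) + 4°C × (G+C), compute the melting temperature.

34°C

Scanning the sequence gives G=1, C=2, A=8, T=3.
A+T = 11, G+C = 3
Tm = 4·3 + 2·11 = 12 + 22 = 34°C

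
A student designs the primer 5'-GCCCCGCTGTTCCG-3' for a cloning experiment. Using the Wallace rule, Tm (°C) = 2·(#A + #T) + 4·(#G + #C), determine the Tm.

Scanning the sequence gives A=0, T=3, G=4, C=7.
AT pairs contribute 3, GC pairs contribute 11.
Tm = 2×3 + 4×11 = 50°C

50°C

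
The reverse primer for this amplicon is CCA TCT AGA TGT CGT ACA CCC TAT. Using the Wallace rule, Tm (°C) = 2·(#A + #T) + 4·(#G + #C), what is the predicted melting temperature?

70°C

Base counts: A=6, G=3, T=7, C=8
AT pairs contribute 13, GC pairs contribute 11.
Tm = 4·11 + 2·13 = 44 + 26 = 70°C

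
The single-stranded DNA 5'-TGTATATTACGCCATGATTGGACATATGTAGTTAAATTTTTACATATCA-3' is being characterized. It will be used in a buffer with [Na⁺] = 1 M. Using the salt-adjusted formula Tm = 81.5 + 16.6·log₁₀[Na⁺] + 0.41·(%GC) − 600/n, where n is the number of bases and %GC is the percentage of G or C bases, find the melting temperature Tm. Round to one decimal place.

Length n = 49. Counting bases: G=7, C=6, A=16, T=20
G+C = 13, so %GC = 13/49 × 100 = 26.531%
Salt term: 16.6 × (0) = 0
GC term: 0.41 × 26.531 = 10.878; length term: −600/49 = −12.245
Tm = 81.5 + (0) + 10.878 − 12.245 = 80.133 → 80.1°C

80.1°C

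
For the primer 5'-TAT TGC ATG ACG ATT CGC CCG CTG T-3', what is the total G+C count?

Counting bases: A=4, T=8, C=7, G=6
G+C = 6 + 7 = 13

13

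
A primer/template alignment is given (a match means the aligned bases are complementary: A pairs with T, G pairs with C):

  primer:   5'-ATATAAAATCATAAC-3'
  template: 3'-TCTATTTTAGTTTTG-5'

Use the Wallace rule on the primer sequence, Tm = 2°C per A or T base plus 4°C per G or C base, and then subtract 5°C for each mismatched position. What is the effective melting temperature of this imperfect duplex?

24°C

Primer base counts: A=9, T=4, G=0, C=2 → A+T=13, G+C=2
Perfect-match Tm = 2(13) + 4(2) = 26 + 8 = 34°C
Mismatches (positions where the bases are not complementary): 2 (at positions 2, 12)
Effective Tm = 34 − 2×5 = 34 − 10 = 24°C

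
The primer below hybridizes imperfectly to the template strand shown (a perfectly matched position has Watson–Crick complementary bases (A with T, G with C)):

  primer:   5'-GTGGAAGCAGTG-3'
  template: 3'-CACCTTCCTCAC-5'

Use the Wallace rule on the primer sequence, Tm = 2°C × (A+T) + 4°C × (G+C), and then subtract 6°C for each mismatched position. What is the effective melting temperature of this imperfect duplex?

32°C

Primer base counts: A=3, T=2, G=6, C=1 → A+T=5, G+C=7
Perfect-match Tm = 2(5) + 4(7) = 10 + 28 = 38°C
Mismatches (positions where the bases are not complementary): 1 (at position 8)
Effective Tm = 38 − 1×6 = 38 − 6 = 32°C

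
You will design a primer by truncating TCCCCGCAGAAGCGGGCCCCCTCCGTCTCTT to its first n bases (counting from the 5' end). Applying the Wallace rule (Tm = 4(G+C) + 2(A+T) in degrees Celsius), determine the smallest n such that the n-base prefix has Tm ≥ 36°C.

First 10 bases: TCCCCGCAGA → Tm = 34°C (< 36°C)
First 11 bases: TCCCCGCAGAA → Tm = 36°C (≥ 36°C)
Since every base adds ≥2°C, Tm only increases with n, so the threshold is first crossed at n = 11.

n = 11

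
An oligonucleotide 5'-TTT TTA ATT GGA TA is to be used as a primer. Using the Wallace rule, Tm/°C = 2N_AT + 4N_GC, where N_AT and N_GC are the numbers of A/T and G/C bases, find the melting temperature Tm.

32°C

G=2, A=4, C=0, T=8
So N_AT = 12 and N_GC = 2.
Tm = 2×12 + 4×2 = 32°C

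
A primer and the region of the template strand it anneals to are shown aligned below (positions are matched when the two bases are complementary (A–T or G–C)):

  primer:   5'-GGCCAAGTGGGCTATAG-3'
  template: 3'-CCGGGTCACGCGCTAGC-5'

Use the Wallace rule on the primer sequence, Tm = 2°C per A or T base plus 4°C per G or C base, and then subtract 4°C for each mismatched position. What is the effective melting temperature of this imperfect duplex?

Primer base counts: A=4, T=3, G=7, C=3 → A+T=7, G+C=10
Perfect-match Tm = 2(7) + 4(10) = 14 + 40 = 54°C
Mismatches (positions where the bases are not complementary): 4 (at positions 5, 10, 13, 16)
Effective Tm = 54 − 4×4 = 54 − 16 = 38°C

38°C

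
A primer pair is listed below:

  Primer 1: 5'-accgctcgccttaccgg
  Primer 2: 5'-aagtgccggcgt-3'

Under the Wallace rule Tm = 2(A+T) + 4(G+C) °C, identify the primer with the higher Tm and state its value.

Primer 1: A+T=5, G+C=12 → Tm = 2(5)+4(12) = 58°C
Primer 2: A+T=4, G+C=8 → Tm = 2(4)+4(8) = 40°C
58°C vs 40°C → primer 1 is higher.

Primer 1, 58°C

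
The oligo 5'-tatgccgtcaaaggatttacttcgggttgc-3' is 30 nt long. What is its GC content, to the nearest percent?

Counting bases: A=6, C=6, G=8, T=10
G+C = 8 + 6 = 14 out of 30 bases
%GC = 14/30 × 100 = 46.67% ≈ 47%

47%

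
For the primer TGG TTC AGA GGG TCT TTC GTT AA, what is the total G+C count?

10

Scanning the sequence gives C=3, G=7, A=4, T=9.
Total G or C: 7 + 3 = 10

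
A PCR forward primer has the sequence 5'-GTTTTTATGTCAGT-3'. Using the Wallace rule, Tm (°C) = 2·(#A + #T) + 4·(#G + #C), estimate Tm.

T=8, G=3, C=1, A=2
AT pairs contribute 10, GC pairs contribute 4.
Tm = 2(10) + 4(4) = 20 + 16 = 36°C

36°C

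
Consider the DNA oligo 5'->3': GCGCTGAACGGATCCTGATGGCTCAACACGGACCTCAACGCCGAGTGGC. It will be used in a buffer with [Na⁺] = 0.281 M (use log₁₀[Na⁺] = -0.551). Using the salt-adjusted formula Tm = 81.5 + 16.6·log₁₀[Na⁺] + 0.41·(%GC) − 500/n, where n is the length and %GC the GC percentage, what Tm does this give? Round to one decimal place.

Length n = 49. Counting bases: A=11, C=16, T=7, G=15
G+C = 31, so %GC = 31/49 × 100 = 63.265%
Salt term: 16.6 × (-0.551) = -9.147
GC term: 0.41 × 63.265 = 25.939; length term: −500/49 = −10.204
Tm = 81.5 + (-9.147) + 25.939 − 10.204 = 88.088 → 88.1°C

88.1°C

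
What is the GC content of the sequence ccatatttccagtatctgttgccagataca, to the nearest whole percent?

Counting bases: C=8, G=4, A=8, T=10
G+C = 4 + 8 = 12 out of 30 bases
%GC = 12/30 × 100 = 40% ≈ 40%

40%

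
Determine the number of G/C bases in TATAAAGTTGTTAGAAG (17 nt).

4

G=4, T=6, A=7, C=0
G+C = 4 + 0 = 4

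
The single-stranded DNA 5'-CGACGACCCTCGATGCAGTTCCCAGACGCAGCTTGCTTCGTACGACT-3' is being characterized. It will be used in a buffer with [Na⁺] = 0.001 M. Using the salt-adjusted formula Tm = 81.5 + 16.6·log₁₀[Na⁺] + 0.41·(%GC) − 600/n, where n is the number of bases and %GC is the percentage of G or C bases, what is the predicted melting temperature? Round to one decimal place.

43.4°C

Length n = 47. Base counts: T=10, C=17, G=11, A=9
G+C = 28, so %GC = 28/47 × 100 = 59.574%
Salt term: 16.6 × (-3) = -49.8
GC term: 0.41 × 59.574 = 24.425; length term: −600/47 = −12.766
Tm = 81.5 + (-49.8) + 24.425 − 12.766 = 43.359 → 43.4°C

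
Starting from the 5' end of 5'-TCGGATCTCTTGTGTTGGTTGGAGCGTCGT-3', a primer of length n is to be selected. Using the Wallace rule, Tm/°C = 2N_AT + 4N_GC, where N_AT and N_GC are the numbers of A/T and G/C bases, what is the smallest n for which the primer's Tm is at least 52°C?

First 17 bases: TCGGATCTCTTGTGTTG → Tm = 50°C (< 52°C)
First 18 bases: TCGGATCTCTTGTGTTGG → Tm = 54°C (≥ 52°C)
Since every base adds ≥2°C, Tm only increases with n, so the threshold is first crossed at n = 18.

n = 18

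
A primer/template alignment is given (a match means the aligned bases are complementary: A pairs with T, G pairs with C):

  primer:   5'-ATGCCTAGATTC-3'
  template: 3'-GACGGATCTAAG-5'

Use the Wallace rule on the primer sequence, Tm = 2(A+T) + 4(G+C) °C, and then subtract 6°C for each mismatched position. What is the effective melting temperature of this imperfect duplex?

Primer base counts: A=3, T=4, G=2, C=3 → A+T=7, G+C=5
Perfect-match Tm = 2(7) + 4(5) = 14 + 20 = 34°C
Mismatches (positions where the bases are not complementary): 1 (at position 1)
Effective Tm = 34 − 1×6 = 34 − 6 = 28°C

28°C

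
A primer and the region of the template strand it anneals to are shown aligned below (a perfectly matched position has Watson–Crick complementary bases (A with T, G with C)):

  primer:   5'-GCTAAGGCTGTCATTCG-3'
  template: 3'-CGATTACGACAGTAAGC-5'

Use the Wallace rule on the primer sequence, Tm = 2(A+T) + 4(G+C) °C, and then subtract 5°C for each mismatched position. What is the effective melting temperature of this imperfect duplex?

47°C

Primer base counts: A=3, T=5, G=5, C=4 → A+T=8, G+C=9
Perfect-match Tm = 2(8) + 4(9) = 16 + 36 = 52°C
Mismatches (positions where the bases are not complementary): 1 (at position 6)
Effective Tm = 52 − 1×5 = 52 − 5 = 47°C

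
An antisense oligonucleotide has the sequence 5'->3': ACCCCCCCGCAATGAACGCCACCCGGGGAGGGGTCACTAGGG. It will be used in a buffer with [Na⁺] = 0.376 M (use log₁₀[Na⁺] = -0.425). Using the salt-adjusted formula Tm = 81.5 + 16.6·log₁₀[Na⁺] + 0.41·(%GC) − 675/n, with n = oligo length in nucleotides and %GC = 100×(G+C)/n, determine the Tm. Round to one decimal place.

Length n = 42. Scanning the sequence gives T=3, A=9, C=16, G=14.
G+C = 30, so %GC = 30/42 × 100 = 71.429%
Salt term: 16.6 × (-0.425) = -7.055
GC term: 0.41 × 71.429 = 29.286; length term: −675/42 = −16.071
Tm = 81.5 + (-7.055) + 29.286 − 16.071 = 87.66 → 87.7°C

87.7°C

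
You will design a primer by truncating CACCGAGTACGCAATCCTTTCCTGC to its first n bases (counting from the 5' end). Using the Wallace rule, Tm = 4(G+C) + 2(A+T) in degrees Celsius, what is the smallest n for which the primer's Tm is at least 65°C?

First 21 bases: CACCGAGTACGCAATCCTTTC → Tm = 64°C (< 65°C)
First 22 bases: CACCGAGTACGCAATCCTTTCC → Tm = 68°C (≥ 65°C)
Each additional base adds 2°C (A/T) or 4°C (G/C), so Tm is non-decreasing in n; n = 22 is the first length to reach 65°C.

n = 22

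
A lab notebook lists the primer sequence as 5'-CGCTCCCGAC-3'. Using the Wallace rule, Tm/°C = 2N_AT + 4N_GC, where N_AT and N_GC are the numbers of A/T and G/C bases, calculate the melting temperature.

36°C

Scanning the sequence gives G=2, A=1, T=1, C=6.
A+T = 2, G+C = 8
Tm = 4·8 + 2·2 = 32 + 4 = 36°C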